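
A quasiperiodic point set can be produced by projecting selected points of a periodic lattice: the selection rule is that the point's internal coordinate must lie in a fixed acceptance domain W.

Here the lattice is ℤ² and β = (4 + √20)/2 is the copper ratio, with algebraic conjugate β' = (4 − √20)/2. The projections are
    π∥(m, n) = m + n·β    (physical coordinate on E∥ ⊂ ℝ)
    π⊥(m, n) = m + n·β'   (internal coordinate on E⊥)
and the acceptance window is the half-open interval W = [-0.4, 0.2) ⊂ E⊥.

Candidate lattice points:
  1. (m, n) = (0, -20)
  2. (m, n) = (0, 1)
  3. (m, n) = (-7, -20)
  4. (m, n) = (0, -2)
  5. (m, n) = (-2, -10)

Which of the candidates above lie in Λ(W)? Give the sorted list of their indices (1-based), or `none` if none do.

Numerically β ≈ 4.2361 and β' = −1/β ≈ -0.2361.
candidate 1: (m,n)=(0,-20) → π∥ = 0-20·β ≈ -84.7214, π⊥ = 0-20·β' ≈ 4.7214 ∉ [-0.4, 0.2) ⇒ out
candidate 2: (m,n)=(0,1) → π∥ = 0+1·β ≈ 4.2361, π⊥ = 0+1·β' ≈ -0.2361 ∈ [-0.4, 0.2) ⇒ IN Λ
candidate 3: (m,n)=(-7,-20) → π∥ = -7-20·β ≈ -91.7214, π⊥ = -7-20·β' ≈ -2.2786 ∉ [-0.4, 0.2) ⇒ out
candidate 4: (m,n)=(0,-2) → π∥ = 0-2·β ≈ -8.4721, π⊥ = 0-2·β' ≈ 0.4721 ∉ [-0.4, 0.2) ⇒ out
candidate 5: (m,n)=(-2,-10) → π∥ = -2-10·β ≈ -44.3607, π⊥ = -2-10·β' ≈ 0.3607 ∉ [-0.4, 0.2) ⇒ out

2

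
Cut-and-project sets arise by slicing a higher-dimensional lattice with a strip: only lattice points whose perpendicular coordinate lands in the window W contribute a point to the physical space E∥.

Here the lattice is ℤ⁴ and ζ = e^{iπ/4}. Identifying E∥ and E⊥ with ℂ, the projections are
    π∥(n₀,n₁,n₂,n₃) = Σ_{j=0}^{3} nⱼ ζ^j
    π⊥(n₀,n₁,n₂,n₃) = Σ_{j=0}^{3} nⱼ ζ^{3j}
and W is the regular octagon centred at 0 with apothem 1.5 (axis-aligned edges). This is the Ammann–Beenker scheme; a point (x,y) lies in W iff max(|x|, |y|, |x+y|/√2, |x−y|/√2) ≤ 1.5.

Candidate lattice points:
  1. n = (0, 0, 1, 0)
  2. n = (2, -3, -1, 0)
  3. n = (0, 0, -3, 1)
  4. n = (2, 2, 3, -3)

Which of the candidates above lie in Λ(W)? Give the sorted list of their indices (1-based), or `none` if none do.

1

Internal map: ζ^{3j} for j=0..3 gives (1,0), (−√2/2,√2/2), (0,−1), (√2/2,√2/2).
#1 (0, 0, 1, 0): internal (0.0000, -1.0000); octagon support 1.0000 vs apothem 1.5 → ∈ W
#2 (2, -3, -1, 0): internal (4.1213, -1.1213); octagon support 4.1213 vs apothem 1.5 → ∉ W
#3 (0, 0, -3, 1): internal (0.7071, 3.7071); octagon support 3.7071 vs apothem 1.5 → ∉ W
#4 (2, 2, 3, -3): internal (-1.5355, -3.7071); octagon support 3.7071 vs apothem 1.5 → ∉ W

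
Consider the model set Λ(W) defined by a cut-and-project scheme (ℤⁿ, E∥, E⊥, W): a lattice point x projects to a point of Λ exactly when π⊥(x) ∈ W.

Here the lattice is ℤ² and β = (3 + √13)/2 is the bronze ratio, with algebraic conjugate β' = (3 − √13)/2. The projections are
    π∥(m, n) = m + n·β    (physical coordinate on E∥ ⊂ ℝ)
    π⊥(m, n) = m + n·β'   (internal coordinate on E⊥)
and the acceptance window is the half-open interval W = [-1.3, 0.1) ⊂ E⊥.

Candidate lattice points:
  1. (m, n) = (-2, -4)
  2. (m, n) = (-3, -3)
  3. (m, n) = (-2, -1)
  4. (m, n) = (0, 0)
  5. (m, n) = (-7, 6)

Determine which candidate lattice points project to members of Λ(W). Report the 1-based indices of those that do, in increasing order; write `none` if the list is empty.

1, 4

Compute β' = (3−√13)/2 = -0.3028, so π⊥(m,n) = m -0.3028·n.
[1] lift (-2,-4): star map gives -0.7889; window check -1.3 ≤ -0.7889 < 0.1 is true → IN Λ
[2] lift (-3,-3): star map gives -2.0917; window check -1.3 ≤ -2.0917 < 0.1 is false → out
[3] lift (-2,-1): star map gives -1.6972; window check -1.3 ≤ -1.6972 < 0.1 is false → out
[4] lift (0,0): star map gives 0.0000; window check -1.3 ≤ 0.0000 < 0.1 is true → IN Λ
[5] lift (-7,6): star map gives -8.8167; window check -1.3 ≤ -8.8167 < 0.1 is false → out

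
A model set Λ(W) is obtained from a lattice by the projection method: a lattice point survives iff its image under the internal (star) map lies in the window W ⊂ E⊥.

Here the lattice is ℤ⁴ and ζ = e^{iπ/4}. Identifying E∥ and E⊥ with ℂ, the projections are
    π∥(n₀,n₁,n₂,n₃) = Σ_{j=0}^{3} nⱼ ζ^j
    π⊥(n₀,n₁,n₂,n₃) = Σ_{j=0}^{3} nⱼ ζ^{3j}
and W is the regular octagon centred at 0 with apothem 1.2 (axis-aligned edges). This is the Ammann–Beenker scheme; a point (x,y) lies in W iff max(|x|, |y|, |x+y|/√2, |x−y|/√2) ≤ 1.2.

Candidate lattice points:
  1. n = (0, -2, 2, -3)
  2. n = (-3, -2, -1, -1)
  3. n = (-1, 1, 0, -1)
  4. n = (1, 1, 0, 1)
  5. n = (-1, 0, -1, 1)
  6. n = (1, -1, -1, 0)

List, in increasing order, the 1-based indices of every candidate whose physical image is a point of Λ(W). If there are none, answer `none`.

none

π⊥(n) = n₀ + n₁ζ³ + n₂ζ⁶ + n₃ζ⁹ where ζ = e^{iπ/4}.
#1 (0, -2, 2, -3): internal (-0.7071, -5.5355); octagon support 5.5355 vs apothem 1.2 → ∉ W
#2 (-3, -2, -1, -1): internal (-2.2929, -1.1213); octagon support 2.4142 vs apothem 1.2 → ∉ W
#3 (-1, 1, 0, -1): internal (-2.4142, 0.0000); octagon support 2.4142 vs apothem 1.2 → ∉ W
#4 (1, 1, 0, 1): internal (1.0000, 1.4142); octagon support 1.7071 vs apothem 1.2 → ∉ W
#5 (-1, 0, -1, 1): internal (-0.2929, 1.7071); octagon support 1.7071 vs apothem 1.2 → ∉ W
#6 (1, -1, -1, 0): internal (1.7071, 0.2929); octagon support 1.7071 vs apothem 1.2 → ∉ W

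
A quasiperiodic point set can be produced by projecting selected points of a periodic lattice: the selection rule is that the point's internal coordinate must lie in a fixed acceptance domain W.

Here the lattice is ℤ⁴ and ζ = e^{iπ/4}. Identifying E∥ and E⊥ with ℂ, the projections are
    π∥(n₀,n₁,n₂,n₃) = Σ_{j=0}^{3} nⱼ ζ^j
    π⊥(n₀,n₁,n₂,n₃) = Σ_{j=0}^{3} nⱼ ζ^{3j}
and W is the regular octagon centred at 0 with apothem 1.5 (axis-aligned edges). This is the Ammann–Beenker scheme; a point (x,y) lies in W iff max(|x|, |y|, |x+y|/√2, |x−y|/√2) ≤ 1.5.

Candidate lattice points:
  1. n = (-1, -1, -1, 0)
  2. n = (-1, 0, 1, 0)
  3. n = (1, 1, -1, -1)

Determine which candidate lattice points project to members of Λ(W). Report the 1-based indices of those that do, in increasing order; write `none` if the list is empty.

1, 2, 3

π⊥(n) = n₀ + n₁ζ³ + n₂ζ⁶ + n₃ζ⁹ where ζ = e^{iπ/4}.
#1 (-1, -1, -1, 0): internal (-0.292893, 0.292893); octagon support 0.414214 vs apothem 1.5 → ∈ W
#2 (-1, 0, 1, 0): internal (-1.000000, -1.000000); octagon support 1.414214 vs apothem 1.5 → ∈ W
#3 (1, 1, -1, -1): internal (-0.414214, 1.000000); octagon support 1.000000 vs apothem 1.5 → ∈ W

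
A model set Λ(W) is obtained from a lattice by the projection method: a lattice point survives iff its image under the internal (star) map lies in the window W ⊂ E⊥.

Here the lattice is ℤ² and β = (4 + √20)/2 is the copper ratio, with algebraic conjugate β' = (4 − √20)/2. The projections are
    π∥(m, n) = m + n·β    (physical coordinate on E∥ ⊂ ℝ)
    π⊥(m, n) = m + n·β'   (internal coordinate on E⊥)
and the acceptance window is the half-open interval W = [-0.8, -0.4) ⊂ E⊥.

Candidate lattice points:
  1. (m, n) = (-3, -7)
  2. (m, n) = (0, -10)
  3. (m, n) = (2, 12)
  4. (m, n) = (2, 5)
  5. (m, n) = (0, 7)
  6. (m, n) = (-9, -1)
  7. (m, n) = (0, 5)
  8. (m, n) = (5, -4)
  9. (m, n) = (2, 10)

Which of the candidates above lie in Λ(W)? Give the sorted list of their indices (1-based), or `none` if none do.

Numerically β ≈ 4.2361 and β' = −1/β ≈ -0.2361.
candidate 1: (m,n)=(-3,-7) → π∥ = -3-7·β ≈ -32.6525, π⊥ = -3-7·β' ≈ -1.3475 ∉ [-0.8, -0.4) ⇒ out
candidate 2: (m,n)=(0,-10) → π∥ = 0-10·β ≈ -42.3607, π⊥ = 0-10·β' ≈ 2.3607 ∉ [-0.8, -0.4) ⇒ out
candidate 3: (m,n)=(2,12) → π∥ = 2+12·β ≈ 52.8328, π⊥ = 2+12·β' ≈ -0.8328 ∉ [-0.8, -0.4) ⇒ out
candidate 4: (m,n)=(2,5) → π∥ = 2+5·β ≈ 23.1803, π⊥ = 2+5·β' ≈ 0.8197 ∉ [-0.8, -0.4) ⇒ out
candidate 5: (m,n)=(0,7) → π∥ = 0+7·β ≈ 29.6525, π⊥ = 0+7·β' ≈ -1.6525 ∉ [-0.8, -0.4) ⇒ out
candidate 6: (m,n)=(-9,-1) → π∥ = -9-1·β ≈ -13.2361, π⊥ = -9-1·β' ≈ -8.7639 ∉ [-0.8, -0.4) ⇒ out
candidate 7: (m,n)=(0,5) → π∥ = 0+5·β ≈ 21.1803, π⊥ = 0+5·β' ≈ -1.1803 ∉ [-0.8, -0.4) ⇒ out
candidate 8: (m,n)=(5,-4) → π∥ = 5-4·β ≈ -11.9443, π⊥ = 5-4·β' ≈ 5.9443 ∉ [-0.8, -0.4) ⇒ out
candidate 9: (m,n)=(2,10) → π∥ = 2+10·β ≈ 44.3607, π⊥ = 2+10·β' ≈ -0.3607 ∉ [-0.8, -0.4) ⇒ out

none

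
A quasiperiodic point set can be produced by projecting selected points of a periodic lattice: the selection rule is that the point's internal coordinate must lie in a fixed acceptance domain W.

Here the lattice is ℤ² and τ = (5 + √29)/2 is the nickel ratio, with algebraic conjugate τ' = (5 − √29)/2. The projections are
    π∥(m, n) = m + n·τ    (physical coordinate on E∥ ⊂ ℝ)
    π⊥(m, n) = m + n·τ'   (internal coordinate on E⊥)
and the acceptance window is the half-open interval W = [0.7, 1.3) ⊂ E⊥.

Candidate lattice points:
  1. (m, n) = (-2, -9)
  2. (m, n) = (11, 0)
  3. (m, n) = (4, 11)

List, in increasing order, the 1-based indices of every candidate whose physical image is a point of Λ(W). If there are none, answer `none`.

Compute τ' = (5−√29)/2 = -0.1926, so π⊥(m,n) = m -0.1926·n.
candidate 1: (m,n)=(-2,-9) → π∥ = -2-9·τ ≈ -48.7332, π⊥ = -2-9·τ' ≈ -0.2668 ∉ [0.7, 1.3) ⇒ out
candidate 2: (m,n)=(11,0) → π∥ = 11+0·τ ≈ 11.0000, π⊥ = 11+0·τ' ≈ 11.0000 ∉ [0.7, 1.3) ⇒ out
candidate 3: (m,n)=(4,11) → π∥ = 4+11·τ ≈ 61.1184, π⊥ = 4+11·τ' ≈ 1.8816 ∉ [0.7, 1.3) ⇒ out

none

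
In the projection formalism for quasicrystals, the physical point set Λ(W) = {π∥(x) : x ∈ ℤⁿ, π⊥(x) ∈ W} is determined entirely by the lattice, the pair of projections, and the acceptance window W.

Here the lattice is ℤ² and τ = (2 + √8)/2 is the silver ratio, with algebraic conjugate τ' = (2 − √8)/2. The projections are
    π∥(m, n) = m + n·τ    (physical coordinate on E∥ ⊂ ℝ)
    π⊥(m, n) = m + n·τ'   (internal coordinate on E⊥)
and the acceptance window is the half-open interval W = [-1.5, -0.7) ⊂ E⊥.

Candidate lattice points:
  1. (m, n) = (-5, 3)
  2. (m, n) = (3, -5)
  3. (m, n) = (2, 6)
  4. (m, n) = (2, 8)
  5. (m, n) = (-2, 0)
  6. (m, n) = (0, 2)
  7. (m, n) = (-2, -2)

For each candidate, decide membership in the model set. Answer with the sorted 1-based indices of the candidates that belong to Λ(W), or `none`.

Compute τ' = (2−√8)/2 = -0.4142, so π⊥(m,n) = m -0.4142·n.
#1 (-5,3): internal coord -5 + (3)·τ' = -6.2426; -6.2426 ∉ [-1.5, -0.7) → out
#2 (3,-5): internal coord 3 + (-5)·τ' = +5.0711; +5.0711 ∉ [-1.5, -0.7) → out
#3 (2,6): internal coord 2 + (6)·τ' = -0.4853; -0.4853 ∉ [-1.5, -0.7) → out
#4 (2,8): internal coord 2 + (8)·τ' = -1.3137; -1.3137 ∈ [-1.5, -0.7) → IN Λ
#5 (-2,0): internal coord -2 + (0)·τ' = -2.0000; -2.0000 ∉ [-1.5, -0.7) → out
#6 (0,2): internal coord 0 + (2)·τ' = -0.8284; -0.8284 ∈ [-1.5, -0.7) → IN Λ
#7 (-2,-2): internal coord -2 + (-2)·τ' = -1.1716; -1.1716 ∈ [-1.5, -0.7) → IN Λ

4, 6, 7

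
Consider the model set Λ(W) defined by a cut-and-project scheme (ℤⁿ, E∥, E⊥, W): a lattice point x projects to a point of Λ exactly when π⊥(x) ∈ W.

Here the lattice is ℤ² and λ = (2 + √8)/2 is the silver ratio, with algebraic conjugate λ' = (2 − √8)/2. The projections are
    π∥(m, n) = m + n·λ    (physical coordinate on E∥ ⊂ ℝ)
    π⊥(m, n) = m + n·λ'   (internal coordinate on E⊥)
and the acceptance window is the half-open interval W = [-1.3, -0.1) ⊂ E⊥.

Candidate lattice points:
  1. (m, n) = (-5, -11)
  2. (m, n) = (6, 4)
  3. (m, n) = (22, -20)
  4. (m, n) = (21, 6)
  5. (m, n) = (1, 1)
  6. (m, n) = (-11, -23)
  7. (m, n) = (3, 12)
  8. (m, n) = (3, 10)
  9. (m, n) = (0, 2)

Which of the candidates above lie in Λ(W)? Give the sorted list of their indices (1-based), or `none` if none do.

1, 8, 9

λ' = (2−√8)/2 ≈ -0.4142.
#1 (-5,-11): internal coord -5 + (-11)·λ' = -0.4437; -0.4437 ∈ [-1.3, -0.1) → IN Λ
#2 (6,4): internal coord 6 + (4)·λ' = +4.3431; +4.3431 ∉ [-1.3, -0.1) → out
#3 (22,-20): internal coord 22 + (-20)·λ' = +30.2843; +30.2843 ∉ [-1.3, -0.1) → out
#4 (21,6): internal coord 21 + (6)·λ' = +18.5147; +18.5147 ∉ [-1.3, -0.1) → out
#5 (1,1): internal coord 1 + (1)·λ' = +0.5858; +0.5858 ∉ [-1.3, -0.1) → out
#6 (-11,-23): internal coord -11 + (-23)·λ' = -1.4731; -1.4731 ∉ [-1.3, -0.1) → out
#7 (3,12): internal coord 3 + (12)·λ' = -1.9706; -1.9706 ∉ [-1.3, -0.1) → out
#8 (3,10): internal coord 3 + (10)·λ' = -1.1421; -1.1421 ∈ [-1.3, -0.1) → IN Λ
#9 (0,2): internal coord 0 + (2)·λ' = -0.8284; -0.8284 ∈ [-1.3, -0.1) → IN Λ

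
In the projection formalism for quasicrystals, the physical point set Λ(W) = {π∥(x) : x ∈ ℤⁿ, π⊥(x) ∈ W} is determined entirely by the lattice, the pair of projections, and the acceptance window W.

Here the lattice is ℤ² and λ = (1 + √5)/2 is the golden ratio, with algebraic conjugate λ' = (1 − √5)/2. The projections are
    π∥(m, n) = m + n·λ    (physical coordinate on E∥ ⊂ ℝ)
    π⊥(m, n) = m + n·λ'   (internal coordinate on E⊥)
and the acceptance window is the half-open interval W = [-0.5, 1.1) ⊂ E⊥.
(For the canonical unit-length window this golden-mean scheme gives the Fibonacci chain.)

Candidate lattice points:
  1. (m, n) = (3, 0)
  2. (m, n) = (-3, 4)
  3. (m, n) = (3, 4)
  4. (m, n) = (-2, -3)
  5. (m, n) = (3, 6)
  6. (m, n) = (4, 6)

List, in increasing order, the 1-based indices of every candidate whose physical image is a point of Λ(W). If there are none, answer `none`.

3, 4, 6

Compute λ' = (1−√5)/2 = -0.6180, so π⊥(m,n) = m -0.6180·n.
[1] lift (3,0): star map gives 3.0000; window check -0.5 ≤ 3.0000 < 1.1 is false → out
[2] lift (-3,4): star map gives -5.4721; window check -0.5 ≤ -5.4721 < 1.1 is false → out
[3] lift (3,4): star map gives 0.5279; window check -0.5 ≤ 0.5279 < 1.1 is true → IN Λ
[4] lift (-2,-3): star map gives -0.1459; window check -0.5 ≤ -0.1459 < 1.1 is true → IN Λ
[5] lift (3,6): star map gives -0.7082; window check -0.5 ≤ -0.7082 < 1.1 is false → out
[6] lift (4,6): star map gives 0.2918; window check -0.5 ≤ 0.2918 < 1.1 is true → IN Λ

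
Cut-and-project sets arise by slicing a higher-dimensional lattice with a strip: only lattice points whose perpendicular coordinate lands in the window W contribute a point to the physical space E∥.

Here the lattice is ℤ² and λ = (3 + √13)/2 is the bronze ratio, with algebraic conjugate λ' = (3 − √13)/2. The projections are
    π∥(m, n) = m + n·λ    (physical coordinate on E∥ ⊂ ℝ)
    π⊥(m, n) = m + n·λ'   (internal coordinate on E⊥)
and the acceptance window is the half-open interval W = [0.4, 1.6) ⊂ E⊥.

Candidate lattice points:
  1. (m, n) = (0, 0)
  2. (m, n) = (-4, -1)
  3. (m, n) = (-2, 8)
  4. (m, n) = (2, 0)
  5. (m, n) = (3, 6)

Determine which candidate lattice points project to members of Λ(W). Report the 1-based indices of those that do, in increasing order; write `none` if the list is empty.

5

λ' = (3−√13)/2 ≈ -0.30278.
candidate 1: (m,n)=(0,0) → π∥ = 0+0·λ ≈ 0.00000, π⊥ = 0+0·λ' ≈ 0.00000 ∉ [0.4, 1.6) ⇒ out
candidate 2: (m,n)=(-4,-1) → π∥ = -4-1·λ ≈ -7.30278, π⊥ = -4-1·λ' ≈ -3.69722 ∉ [0.4, 1.6) ⇒ out
candidate 3: (m,n)=(-2,8) → π∥ = -2+8·λ ≈ 24.42221, π⊥ = -2+8·λ' ≈ -4.42221 ∉ [0.4, 1.6) ⇒ out
candidate 4: (m,n)=(2,0) → π∥ = 2+0·λ ≈ 2.00000, π⊥ = 2+0·λ' ≈ 2.00000 ∉ [0.4, 1.6) ⇒ out
candidate 5: (m,n)=(3,6) → π∥ = 3+6·λ ≈ 22.81665, π⊥ = 3+6·λ' ≈ 1.18335 ∈ [0.4, 1.6) ⇒ IN Λ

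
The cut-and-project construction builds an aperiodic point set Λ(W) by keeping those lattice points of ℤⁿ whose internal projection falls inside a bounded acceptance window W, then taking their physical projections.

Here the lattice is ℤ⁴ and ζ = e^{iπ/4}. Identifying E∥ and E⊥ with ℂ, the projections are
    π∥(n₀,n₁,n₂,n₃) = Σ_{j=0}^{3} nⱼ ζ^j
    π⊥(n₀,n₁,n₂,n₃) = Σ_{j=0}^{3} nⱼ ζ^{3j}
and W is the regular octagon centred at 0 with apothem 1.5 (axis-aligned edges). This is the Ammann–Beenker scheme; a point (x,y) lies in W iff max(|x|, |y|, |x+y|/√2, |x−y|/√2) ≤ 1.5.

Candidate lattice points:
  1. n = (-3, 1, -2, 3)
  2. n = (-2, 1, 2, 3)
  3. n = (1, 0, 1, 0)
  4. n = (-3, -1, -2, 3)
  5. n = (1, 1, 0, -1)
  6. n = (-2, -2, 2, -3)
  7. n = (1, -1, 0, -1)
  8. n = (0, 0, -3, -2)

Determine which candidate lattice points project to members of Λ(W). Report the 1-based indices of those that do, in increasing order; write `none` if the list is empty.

Internal map: ζ^{3j} for j=0..3 gives (1,0), (−√2/2,√2/2), (0,−1), (√2/2,√2/2).
candidate 1: n = (-3, 1, -2, 3) → π⊥ ≈ (-1.58579, +4.82843); max(|x|,|y|,|x±y|/√2) = 4.82843 > 1.5 ⇒ ∉ W
candidate 2: n = (-2, 1, 2, 3) → π⊥ ≈ (-0.58579, +0.82843); max(|x|,|y|,|x±y|/√2) = 1.00000 ≤ 1.5 ⇒ ∈ W
candidate 3: n = (1, 0, 1, 0) → π⊥ ≈ (+1.00000, -1.00000); max(|x|,|y|,|x±y|/√2) = 1.41421 ≤ 1.5 ⇒ ∈ W
candidate 4: n = (-3, -1, -2, 3) → π⊥ ≈ (-0.17157, +3.41421); max(|x|,|y|,|x±y|/√2) = 3.41421 > 1.5 ⇒ ∉ W
candidate 5: n = (1, 1, 0, -1) → π⊥ ≈ (-0.41421, +0.00000); max(|x|,|y|,|x±y|/√2) = 0.41421 ≤ 1.5 ⇒ ∈ W
candidate 6: n = (-2, -2, 2, -3) → π⊥ ≈ (-2.70711, -5.53553); max(|x|,|y|,|x±y|/√2) = 5.82843 > 1.5 ⇒ ∉ W
candidate 7: n = (1, -1, 0, -1) → π⊥ ≈ (+1.00000, -1.41421); max(|x|,|y|,|x±y|/√2) = 1.70711 > 1.5 ⇒ ∉ W
candidate 8: n = (0, 0, -3, -2) → π⊥ ≈ (-1.41421, +1.58579); max(|x|,|y|,|x±y|/√2) = 2.12132 > 1.5 ⇒ ∉ W

2, 3, 5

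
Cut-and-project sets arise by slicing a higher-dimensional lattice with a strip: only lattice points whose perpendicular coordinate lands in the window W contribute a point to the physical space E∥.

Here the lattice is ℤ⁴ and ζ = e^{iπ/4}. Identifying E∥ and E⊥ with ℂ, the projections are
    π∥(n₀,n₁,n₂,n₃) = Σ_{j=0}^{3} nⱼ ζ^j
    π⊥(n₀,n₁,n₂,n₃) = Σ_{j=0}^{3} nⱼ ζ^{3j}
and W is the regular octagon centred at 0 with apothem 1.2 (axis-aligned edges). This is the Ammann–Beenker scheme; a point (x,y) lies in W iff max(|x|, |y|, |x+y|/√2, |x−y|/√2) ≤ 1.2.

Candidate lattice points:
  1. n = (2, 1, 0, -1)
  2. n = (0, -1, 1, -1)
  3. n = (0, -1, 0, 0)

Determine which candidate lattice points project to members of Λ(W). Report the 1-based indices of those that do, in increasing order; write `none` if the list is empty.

1, 3

With ζ = e^{iπ/4} the internal vectors are ζ^0,ζ^3,ζ^6,ζ^9.
#1 (2, 1, 0, -1): internal (0.5858, 0.0000); octagon support 0.5858 vs apothem 1.2 → ∈ W
#2 (0, -1, 1, -1): internal (0.0000, -2.4142); octagon support 2.4142 vs apothem 1.2 → ∉ W
#3 (0, -1, 0, 0): internal (0.7071, -0.7071); octagon support 1.0000 vs apothem 1.2 → ∈ W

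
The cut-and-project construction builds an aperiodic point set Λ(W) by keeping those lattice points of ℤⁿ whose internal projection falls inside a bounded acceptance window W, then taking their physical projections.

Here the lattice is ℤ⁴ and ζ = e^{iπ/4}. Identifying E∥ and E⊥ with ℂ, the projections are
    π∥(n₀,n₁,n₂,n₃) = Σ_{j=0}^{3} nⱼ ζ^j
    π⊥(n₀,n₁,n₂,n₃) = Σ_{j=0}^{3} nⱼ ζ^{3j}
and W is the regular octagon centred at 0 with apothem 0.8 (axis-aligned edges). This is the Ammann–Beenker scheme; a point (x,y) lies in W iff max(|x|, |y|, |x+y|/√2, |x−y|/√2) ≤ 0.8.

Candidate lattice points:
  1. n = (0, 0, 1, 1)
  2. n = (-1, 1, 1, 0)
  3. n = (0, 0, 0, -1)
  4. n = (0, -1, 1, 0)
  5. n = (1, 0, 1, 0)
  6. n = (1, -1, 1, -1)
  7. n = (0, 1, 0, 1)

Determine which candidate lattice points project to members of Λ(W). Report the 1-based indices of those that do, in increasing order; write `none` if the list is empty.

Internal map: ζ^{3j} for j=0..3 gives (1,0), (−√2/2,√2/2), (0,−1), (√2/2,√2/2).
candidate 1: n = (0, 0, 1, 1) → π⊥ ≈ (+0.7071, -0.2929); max(|x|,|y|,|x±y|/√2) = 0.7071 ≤ 0.8 ⇒ ∈ W
candidate 2: n = (-1, 1, 1, 0) → π⊥ ≈ (-1.7071, -0.2929); max(|x|,|y|,|x±y|/√2) = 1.7071 > 0.8 ⇒ ∉ W
candidate 3: n = (0, 0, 0, -1) → π⊥ ≈ (-0.7071, -0.7071); max(|x|,|y|,|x±y|/√2) = 1.0000 > 0.8 ⇒ ∉ W
candidate 4: n = (0, -1, 1, 0) → π⊥ ≈ (+0.7071, -1.7071); max(|x|,|y|,|x±y|/√2) = 1.7071 > 0.8 ⇒ ∉ W
candidate 5: n = (1, 0, 1, 0) → π⊥ ≈ (+1.0000, -1.0000); max(|x|,|y|,|x±y|/√2) = 1.4142 > 0.8 ⇒ ∉ W
candidate 6: n = (1, -1, 1, -1) → π⊥ ≈ (+1.0000, -2.4142); max(|x|,|y|,|x±y|/√2) = 2.4142 > 0.8 ⇒ ∉ W
candidate 7: n = (0, 1, 0, 1) → π⊥ ≈ (+0.0000, +1.4142); max(|x|,|y|,|x±y|/√2) = 1.4142 > 0.8 ⇒ ∉ W

1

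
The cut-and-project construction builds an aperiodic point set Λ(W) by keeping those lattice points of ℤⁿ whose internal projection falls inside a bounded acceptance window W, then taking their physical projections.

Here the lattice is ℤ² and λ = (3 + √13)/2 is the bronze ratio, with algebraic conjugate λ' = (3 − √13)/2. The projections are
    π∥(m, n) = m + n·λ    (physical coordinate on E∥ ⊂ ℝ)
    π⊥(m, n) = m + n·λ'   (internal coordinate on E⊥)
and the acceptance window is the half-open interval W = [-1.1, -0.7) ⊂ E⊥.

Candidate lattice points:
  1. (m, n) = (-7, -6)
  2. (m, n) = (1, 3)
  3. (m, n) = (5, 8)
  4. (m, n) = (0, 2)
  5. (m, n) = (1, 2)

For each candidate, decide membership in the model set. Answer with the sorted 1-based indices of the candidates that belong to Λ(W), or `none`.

Compute λ' = (3−√13)/2 = -0.3028, so π⊥(m,n) = m -0.3028·n.
candidate 1: (m,n)=(-7,-6) → π∥ = -7-6·λ ≈ -26.8167, π⊥ = -7-6·λ' ≈ -5.1833 ∉ [-1.1, -0.7) ⇒ out
candidate 2: (m,n)=(1,3) → π∥ = 1+3·λ ≈ 10.9083, π⊥ = 1+3·λ' ≈ 0.0917 ∉ [-1.1, -0.7) ⇒ out
candidate 3: (m,n)=(5,8) → π∥ = 5+8·λ ≈ 31.4222, π⊥ = 5+8·λ' ≈ 2.5778 ∉ [-1.1, -0.7) ⇒ out
candidate 4: (m,n)=(0,2) → π∥ = 0+2·λ ≈ 6.6056, π⊥ = 0+2·λ' ≈ -0.6056 ∉ [-1.1, -0.7) ⇒ out
candidate 5: (m,n)=(1,2) → π∥ = 1+2·λ ≈ 7.6056, π⊥ = 1+2·λ' ≈ 0.3944 ∉ [-1.1, -0.7) ⇒ out

none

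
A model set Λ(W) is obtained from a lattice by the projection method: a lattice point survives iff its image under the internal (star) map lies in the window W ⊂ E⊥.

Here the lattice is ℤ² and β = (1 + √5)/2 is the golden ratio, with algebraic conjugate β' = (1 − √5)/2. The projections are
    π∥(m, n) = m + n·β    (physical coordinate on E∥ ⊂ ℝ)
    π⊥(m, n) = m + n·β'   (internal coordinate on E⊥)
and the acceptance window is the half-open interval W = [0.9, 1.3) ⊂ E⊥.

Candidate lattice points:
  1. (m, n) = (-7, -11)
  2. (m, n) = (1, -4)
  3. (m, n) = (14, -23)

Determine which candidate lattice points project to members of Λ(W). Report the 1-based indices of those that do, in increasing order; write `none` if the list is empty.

none

Numerically β ≈ 1.618034 and β' = −1/β ≈ -0.618034.
candidate 1: (m,n)=(-7,-11) → π∥ = -7-11·β ≈ -24.798374, π⊥ = -7-11·β' ≈ -0.201626 ∉ [0.9, 1.3) ⇒ out
candidate 2: (m,n)=(1,-4) → π∥ = 1-4·β ≈ -5.472136, π⊥ = 1-4·β' ≈ 3.472136 ∉ [0.9, 1.3) ⇒ out
candidate 3: (m,n)=(14,-23) → π∥ = 14-23·β ≈ -23.214782, π⊥ = 14-23·β' ≈ 28.214782 ∉ [0.9, 1.3) ⇒ out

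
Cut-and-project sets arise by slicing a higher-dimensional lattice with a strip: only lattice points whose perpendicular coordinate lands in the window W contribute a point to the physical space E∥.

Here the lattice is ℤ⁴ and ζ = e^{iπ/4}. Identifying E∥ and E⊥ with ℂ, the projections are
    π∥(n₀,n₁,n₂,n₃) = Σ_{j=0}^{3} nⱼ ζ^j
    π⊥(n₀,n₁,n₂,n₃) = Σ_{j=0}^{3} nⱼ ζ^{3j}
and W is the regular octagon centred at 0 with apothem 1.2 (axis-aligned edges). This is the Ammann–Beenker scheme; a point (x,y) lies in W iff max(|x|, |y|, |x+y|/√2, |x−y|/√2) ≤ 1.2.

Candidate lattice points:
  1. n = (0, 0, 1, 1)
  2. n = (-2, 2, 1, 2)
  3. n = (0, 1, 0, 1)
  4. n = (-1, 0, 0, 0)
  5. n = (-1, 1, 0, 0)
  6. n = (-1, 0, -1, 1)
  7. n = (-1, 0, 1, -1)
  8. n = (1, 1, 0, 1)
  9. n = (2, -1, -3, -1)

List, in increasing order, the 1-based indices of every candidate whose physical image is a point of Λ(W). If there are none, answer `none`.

1, 4

Internal map: ζ^{3j} for j=0..3 gives (1,0), (−√2/2,√2/2), (0,−1), (√2/2,√2/2).
candidate 1: n = (0, 0, 1, 1) → π⊥ ≈ (+0.70711, -0.29289); max(|x|,|y|,|x±y|/√2) = 0.70711 ≤ 1.2 ⇒ ∈ W
candidate 2: n = (-2, 2, 1, 2) → π⊥ ≈ (-2.00000, +1.82843); max(|x|,|y|,|x±y|/√2) = 2.70711 > 1.2 ⇒ ∉ W
candidate 3: n = (0, 1, 0, 1) → π⊥ ≈ (+0.00000, +1.41421); max(|x|,|y|,|x±y|/√2) = 1.41421 > 1.2 ⇒ ∉ W
candidate 4: n = (-1, 0, 0, 0) → π⊥ ≈ (-1.00000, +0.00000); max(|x|,|y|,|x±y|/√2) = 1.00000 ≤ 1.2 ⇒ ∈ W
candidate 5: n = (-1, 1, 0, 0) → π⊥ ≈ (-1.70711, +0.70711); max(|x|,|y|,|x±y|/√2) = 1.70711 > 1.2 ⇒ ∉ W
candidate 6: n = (-1, 0, -1, 1) → π⊥ ≈ (-0.29289, +1.70711); max(|x|,|y|,|x±y|/√2) = 1.70711 > 1.2 ⇒ ∉ W
candidate 7: n = (-1, 0, 1, -1) → π⊥ ≈ (-1.70711, -1.70711); max(|x|,|y|,|x±y|/√2) = 2.41421 > 1.2 ⇒ ∉ W
candidate 8: n = (1, 1, 0, 1) → π⊥ ≈ (+1.00000, +1.41421); max(|x|,|y|,|x±y|/√2) = 1.70711 > 1.2 ⇒ ∉ W
candidate 9: n = (2, -1, -3, -1) → π⊥ ≈ (+2.00000, +1.58579); max(|x|,|y|,|x±y|/√2) = 2.53553 > 1.2 ⇒ ∉ W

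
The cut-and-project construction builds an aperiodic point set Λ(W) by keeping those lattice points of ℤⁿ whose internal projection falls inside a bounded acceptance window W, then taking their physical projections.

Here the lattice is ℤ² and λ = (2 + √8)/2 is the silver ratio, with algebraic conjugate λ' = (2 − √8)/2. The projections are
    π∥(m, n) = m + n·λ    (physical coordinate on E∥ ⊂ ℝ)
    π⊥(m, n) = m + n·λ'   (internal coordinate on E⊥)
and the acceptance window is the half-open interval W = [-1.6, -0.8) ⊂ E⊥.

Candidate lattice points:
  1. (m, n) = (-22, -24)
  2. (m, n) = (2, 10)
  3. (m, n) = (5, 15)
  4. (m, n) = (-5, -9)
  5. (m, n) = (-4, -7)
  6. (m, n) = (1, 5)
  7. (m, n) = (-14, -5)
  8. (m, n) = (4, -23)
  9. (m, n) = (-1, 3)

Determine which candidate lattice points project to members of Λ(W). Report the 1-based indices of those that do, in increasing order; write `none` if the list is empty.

3, 4, 5, 6

Compute λ' = (2−√8)/2 = -0.414214, so π⊥(m,n) = m -0.414214·n.
candidate 1: (m,n)=(-22,-24) → π∥ = -22-24·λ ≈ -79.941125, π⊥ = -22-24·λ' ≈ -12.058875 ∉ [-1.6, -0.8) ⇒ out
candidate 2: (m,n)=(2,10) → π∥ = 2+10·λ ≈ 26.142136, π⊥ = 2+10·λ' ≈ -2.142136 ∉ [-1.6, -0.8) ⇒ out
candidate 3: (m,n)=(5,15) → π∥ = 5+15·λ ≈ 41.213203, π⊥ = 5+15·λ' ≈ -1.213203 ∈ [-1.6, -0.8) ⇒ IN Λ
candidate 4: (m,n)=(-5,-9) → π∥ = -5-9·λ ≈ -26.727922, π⊥ = -5-9·λ' ≈ -1.272078 ∈ [-1.6, -0.8) ⇒ IN Λ
candidate 5: (m,n)=(-4,-7) → π∥ = -4-7·λ ≈ -20.899495, π⊥ = -4-7·λ' ≈ -1.100505 ∈ [-1.6, -0.8) ⇒ IN Λ
candidate 6: (m,n)=(1,5) → π∥ = 1+5·λ ≈ 13.071068, π⊥ = 1+5·λ' ≈ -1.071068 ∈ [-1.6, -0.8) ⇒ IN Λ
candidate 7: (m,n)=(-14,-5) → π∥ = -14-5·λ ≈ -26.071068, π⊥ = -14-5·λ' ≈ -11.928932 ∉ [-1.6, -0.8) ⇒ out
candidate 8: (m,n)=(4,-23) → π∥ = 4-23·λ ≈ -51.526912, π⊥ = 4-23·λ' ≈ 13.526912 ∉ [-1.6, -0.8) ⇒ out
candidate 9: (m,n)=(-1,3) → π∥ = -1+3·λ ≈ 6.242641, π⊥ = -1+3·λ' ≈ -2.242641 ∉ [-1.6, -0.8) ⇒ out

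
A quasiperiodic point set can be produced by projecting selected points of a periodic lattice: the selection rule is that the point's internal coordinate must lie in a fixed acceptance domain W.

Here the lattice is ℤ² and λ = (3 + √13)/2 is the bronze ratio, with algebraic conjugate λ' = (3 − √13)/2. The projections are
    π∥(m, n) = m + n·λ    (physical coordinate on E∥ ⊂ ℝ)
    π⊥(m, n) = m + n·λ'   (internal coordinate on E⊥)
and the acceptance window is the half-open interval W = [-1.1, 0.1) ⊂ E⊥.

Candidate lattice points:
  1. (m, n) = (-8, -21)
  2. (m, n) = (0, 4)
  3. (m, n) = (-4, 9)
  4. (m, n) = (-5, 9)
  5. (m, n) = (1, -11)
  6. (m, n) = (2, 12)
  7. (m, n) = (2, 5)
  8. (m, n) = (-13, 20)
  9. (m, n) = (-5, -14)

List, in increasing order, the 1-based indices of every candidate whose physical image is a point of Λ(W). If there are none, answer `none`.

Compute λ' = (3−√13)/2 = -0.302776, so π⊥(m,n) = m -0.302776·n.
[1] lift (-8,-21): star map gives -1.641712; window check -1.1 ≤ -1.641712 < 0.1 is false → out
[2] lift (0,4): star map gives -1.211103; window check -1.1 ≤ -1.211103 < 0.1 is false → out
[3] lift (-4,9): star map gives -6.724981; window check -1.1 ≤ -6.724981 < 0.1 is false → out
[4] lift (-5,9): star map gives -7.724981; window check -1.1 ≤ -7.724981 < 0.1 is false → out
[5] lift (1,-11): star map gives 4.330532; window check -1.1 ≤ 4.330532 < 0.1 is false → out
[6] lift (2,12): star map gives -1.633308; window check -1.1 ≤ -1.633308 < 0.1 is false → out
[7] lift (2,5): star map gives 0.486122; window check -1.1 ≤ 0.486122 < 0.1 is false → out
[8] lift (-13,20): star map gives -19.055513; window check -1.1 ≤ -19.055513 < 0.1 is false → out
[9] lift (-5,-14): star map gives -0.761141; window check -1.1 ≤ -0.761141 < 0.1 is true → IN Λ

9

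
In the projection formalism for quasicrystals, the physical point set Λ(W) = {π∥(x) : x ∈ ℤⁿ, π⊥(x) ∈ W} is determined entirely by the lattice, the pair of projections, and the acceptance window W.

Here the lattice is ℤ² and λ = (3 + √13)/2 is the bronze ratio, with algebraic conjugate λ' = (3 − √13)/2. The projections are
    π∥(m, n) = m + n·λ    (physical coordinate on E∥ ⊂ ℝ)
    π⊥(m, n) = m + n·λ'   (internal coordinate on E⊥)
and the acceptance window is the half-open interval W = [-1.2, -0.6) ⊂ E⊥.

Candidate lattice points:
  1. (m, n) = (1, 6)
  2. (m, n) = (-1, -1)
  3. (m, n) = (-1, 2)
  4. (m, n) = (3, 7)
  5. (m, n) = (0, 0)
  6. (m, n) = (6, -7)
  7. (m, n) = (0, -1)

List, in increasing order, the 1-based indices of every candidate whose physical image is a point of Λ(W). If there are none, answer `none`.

Numerically λ ≈ 3.302776 and λ' = −1/λ ≈ -0.302776.
candidate 1: (m,n)=(1,6) → π∥ = 1+6·λ ≈ 20.816654, π⊥ = 1+6·λ' ≈ -0.816654 ∈ [-1.2, -0.6) ⇒ IN Λ
candidate 2: (m,n)=(-1,-1) → π∥ = -1-1·λ ≈ -4.302776, π⊥ = -1-1·λ' ≈ -0.697224 ∈ [-1.2, -0.6) ⇒ IN Λ
candidate 3: (m,n)=(-1,2) → π∥ = -1+2·λ ≈ 5.605551, π⊥ = -1+2·λ' ≈ -1.605551 ∉ [-1.2, -0.6) ⇒ out
candidate 4: (m,n)=(3,7) → π∥ = 3+7·λ ≈ 26.119429, π⊥ = 3+7·λ' ≈ 0.880571 ∉ [-1.2, -0.6) ⇒ out
candidate 5: (m,n)=(0,0) → π∥ = 0+0·λ ≈ 0.000000, π⊥ = 0+0·λ' ≈ 0.000000 ∉ [-1.2, -0.6) ⇒ out
candidate 6: (m,n)=(6,-7) → π∥ = 6-7·λ ≈ -17.119429, π⊥ = 6-7·λ' ≈ 8.119429 ∉ [-1.2, -0.6) ⇒ out
candidate 7: (m,n)=(0,-1) → π∥ = 0-1·λ ≈ -3.302776, π⊥ = 0-1·λ' ≈ 0.302776 ∉ [-1.2, -0.6) ⇒ out

1, 2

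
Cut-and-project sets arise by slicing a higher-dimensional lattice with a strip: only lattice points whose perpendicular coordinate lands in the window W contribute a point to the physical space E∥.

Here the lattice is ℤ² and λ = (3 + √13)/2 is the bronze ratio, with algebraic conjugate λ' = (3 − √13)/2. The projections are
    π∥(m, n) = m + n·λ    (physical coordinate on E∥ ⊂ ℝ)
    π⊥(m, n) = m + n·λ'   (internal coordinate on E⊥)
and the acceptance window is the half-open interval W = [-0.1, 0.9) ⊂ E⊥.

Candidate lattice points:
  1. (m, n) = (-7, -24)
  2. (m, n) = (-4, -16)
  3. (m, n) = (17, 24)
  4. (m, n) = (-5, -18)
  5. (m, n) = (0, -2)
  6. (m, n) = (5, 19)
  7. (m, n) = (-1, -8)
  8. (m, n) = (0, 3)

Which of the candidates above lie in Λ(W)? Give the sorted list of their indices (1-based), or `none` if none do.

λ' = (3−√13)/2 ≈ -0.3028.
[1] lift (-7,-24): star map gives 0.2666; window check -0.1 ≤ 0.2666 < 0.9 is true → IN Λ
[2] lift (-4,-16): star map gives 0.8444; window check -0.1 ≤ 0.8444 < 0.9 is true → IN Λ
[3] lift (17,24): star map gives 9.7334; window check -0.1 ≤ 9.7334 < 0.9 is false → out
[4] lift (-5,-18): star map gives 0.4500; window check -0.1 ≤ 0.4500 < 0.9 is true → IN Λ
[5] lift (0,-2): star map gives 0.6056; window check -0.1 ≤ 0.6056 < 0.9 is true → IN Λ
[6] lift (5,19): star map gives -0.7527; window check -0.1 ≤ -0.7527 < 0.9 is false → out
[7] lift (-1,-8): star map gives 1.4222; window check -0.1 ≤ 1.4222 < 0.9 is false → out
[8] lift (0,3): star map gives -0.9083; window check -0.1 ≤ -0.9083 < 0.9 is false → out

1, 2, 4, 5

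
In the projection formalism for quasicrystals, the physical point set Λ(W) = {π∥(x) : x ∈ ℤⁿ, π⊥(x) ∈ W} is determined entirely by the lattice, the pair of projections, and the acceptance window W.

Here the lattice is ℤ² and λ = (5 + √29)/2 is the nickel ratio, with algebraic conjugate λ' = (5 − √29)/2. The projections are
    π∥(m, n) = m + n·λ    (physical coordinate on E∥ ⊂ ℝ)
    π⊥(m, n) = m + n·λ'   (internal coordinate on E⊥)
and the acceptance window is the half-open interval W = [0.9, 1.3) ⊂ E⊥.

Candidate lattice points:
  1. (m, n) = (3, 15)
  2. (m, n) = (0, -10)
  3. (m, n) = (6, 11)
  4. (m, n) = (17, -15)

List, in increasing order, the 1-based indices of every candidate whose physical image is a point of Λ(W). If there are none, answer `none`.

none

Numerically λ ≈ 5.1926 and λ' = −1/λ ≈ -0.1926.
candidate 1: (m,n)=(3,15) → π∥ = 3+15·λ ≈ 80.8887, π⊥ = 3+15·λ' ≈ 0.1113 ∉ [0.9, 1.3) ⇒ out
candidate 2: (m,n)=(0,-10) → π∥ = 0-10·λ ≈ -51.9258, π⊥ = 0-10·λ' ≈ 1.9258 ∉ [0.9, 1.3) ⇒ out
candidate 3: (m,n)=(6,11) → π∥ = 6+11·λ ≈ 63.1184, π⊥ = 6+11·λ' ≈ 3.8816 ∉ [0.9, 1.3) ⇒ out
candidate 4: (m,n)=(17,-15) → π∥ = 17-15·λ ≈ -60.8887, π⊥ = 17-15·λ' ≈ 19.8887 ∉ [0.9, 1.3) ⇒ out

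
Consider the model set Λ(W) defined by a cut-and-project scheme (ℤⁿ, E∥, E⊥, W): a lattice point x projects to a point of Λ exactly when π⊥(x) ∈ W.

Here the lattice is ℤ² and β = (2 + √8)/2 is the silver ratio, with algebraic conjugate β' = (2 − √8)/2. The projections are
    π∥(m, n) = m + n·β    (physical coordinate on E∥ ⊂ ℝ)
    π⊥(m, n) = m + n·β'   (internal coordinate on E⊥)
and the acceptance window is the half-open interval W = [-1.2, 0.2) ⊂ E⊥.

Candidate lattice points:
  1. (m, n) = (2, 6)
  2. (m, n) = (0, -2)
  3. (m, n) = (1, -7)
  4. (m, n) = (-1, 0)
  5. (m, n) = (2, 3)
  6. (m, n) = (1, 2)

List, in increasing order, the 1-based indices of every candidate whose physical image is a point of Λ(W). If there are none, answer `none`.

Compute β' = (2−√8)/2 = -0.41421, so π⊥(m,n) = m -0.41421·n.
[1] lift (2,6): star map gives -0.48528; window check -1.2 ≤ -0.48528 < 0.2 is true → IN Λ
[2] lift (0,-2): star map gives 0.82843; window check -1.2 ≤ 0.82843 < 0.2 is false → out
[3] lift (1,-7): star map gives 3.89949; window check -1.2 ≤ 3.89949 < 0.2 is false → out
[4] lift (-1,0): star map gives -1.00000; window check -1.2 ≤ -1.00000 < 0.2 is true → IN Λ
[5] lift (2,3): star map gives 0.75736; window check -1.2 ≤ 0.75736 < 0.2 is false → out
[6] lift (1,2): star map gives 0.17157; window check -1.2 ≤ 0.17157 < 0.2 is true → IN Λ

1, 4, 6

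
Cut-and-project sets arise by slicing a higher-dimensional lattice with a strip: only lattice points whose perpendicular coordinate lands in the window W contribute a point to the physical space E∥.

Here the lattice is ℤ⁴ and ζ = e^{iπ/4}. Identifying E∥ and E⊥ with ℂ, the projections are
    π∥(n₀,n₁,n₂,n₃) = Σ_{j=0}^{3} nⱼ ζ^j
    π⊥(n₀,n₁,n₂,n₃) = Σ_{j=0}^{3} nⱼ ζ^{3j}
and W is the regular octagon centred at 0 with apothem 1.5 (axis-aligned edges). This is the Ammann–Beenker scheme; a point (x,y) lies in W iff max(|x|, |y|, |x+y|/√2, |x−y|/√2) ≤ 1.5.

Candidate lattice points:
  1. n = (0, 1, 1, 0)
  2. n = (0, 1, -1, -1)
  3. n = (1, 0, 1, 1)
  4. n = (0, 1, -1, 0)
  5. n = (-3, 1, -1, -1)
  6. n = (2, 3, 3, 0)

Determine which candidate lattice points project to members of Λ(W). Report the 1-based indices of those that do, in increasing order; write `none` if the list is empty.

With ζ = e^{iπ/4} the internal vectors are ζ^0,ζ^3,ζ^6,ζ^9.
candidate 1: n = (0, 1, 1, 0) → π⊥ ≈ (-0.707107, -0.292893); max(|x|,|y|,|x±y|/√2) = 0.707107 ≤ 1.5 ⇒ ∈ W
candidate 2: n = (0, 1, -1, -1) → π⊥ ≈ (-1.414214, +1.000000); max(|x|,|y|,|x±y|/√2) = 1.707107 > 1.5 ⇒ ∉ W
candidate 3: n = (1, 0, 1, 1) → π⊥ ≈ (+1.707107, -0.292893); max(|x|,|y|,|x±y|/√2) = 1.707107 > 1.5 ⇒ ∉ W
candidate 4: n = (0, 1, -1, 0) → π⊥ ≈ (-0.707107, +1.707107); max(|x|,|y|,|x±y|/√2) = 1.707107 > 1.5 ⇒ ∉ W
candidate 5: n = (-3, 1, -1, -1) → π⊥ ≈ (-4.414214, +1.000000); max(|x|,|y|,|x±y|/√2) = 4.414214 > 1.5 ⇒ ∉ W
candidate 6: n = (2, 3, 3, 0) → π⊥ ≈ (-0.121320, -0.878680); max(|x|,|y|,|x±y|/√2) = 0.878680 ≤ 1.5 ⇒ ∈ W

1, 6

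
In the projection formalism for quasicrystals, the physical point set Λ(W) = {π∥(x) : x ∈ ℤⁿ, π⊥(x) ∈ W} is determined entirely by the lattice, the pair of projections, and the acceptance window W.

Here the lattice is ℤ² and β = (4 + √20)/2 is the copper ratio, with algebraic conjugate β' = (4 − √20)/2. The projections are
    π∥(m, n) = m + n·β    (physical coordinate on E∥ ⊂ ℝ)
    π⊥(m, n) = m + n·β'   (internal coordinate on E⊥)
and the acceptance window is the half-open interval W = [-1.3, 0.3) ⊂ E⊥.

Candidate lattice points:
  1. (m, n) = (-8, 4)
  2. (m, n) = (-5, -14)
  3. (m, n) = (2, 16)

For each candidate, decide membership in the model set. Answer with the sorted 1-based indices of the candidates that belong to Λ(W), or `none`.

Numerically β ≈ 4.2361 and β' = −1/β ≈ -0.2361.
#1 (-8,4): internal coord -8 + (4)·β' = -8.9443; -8.9443 ∉ [-1.3, 0.3) → out
#2 (-5,-14): internal coord -5 + (-14)·β' = -1.6950; -1.6950 ∉ [-1.3, 0.3) → out
#3 (2,16): internal coord 2 + (16)·β' = -1.7771; -1.7771 ∉ [-1.3, 0.3) → out

none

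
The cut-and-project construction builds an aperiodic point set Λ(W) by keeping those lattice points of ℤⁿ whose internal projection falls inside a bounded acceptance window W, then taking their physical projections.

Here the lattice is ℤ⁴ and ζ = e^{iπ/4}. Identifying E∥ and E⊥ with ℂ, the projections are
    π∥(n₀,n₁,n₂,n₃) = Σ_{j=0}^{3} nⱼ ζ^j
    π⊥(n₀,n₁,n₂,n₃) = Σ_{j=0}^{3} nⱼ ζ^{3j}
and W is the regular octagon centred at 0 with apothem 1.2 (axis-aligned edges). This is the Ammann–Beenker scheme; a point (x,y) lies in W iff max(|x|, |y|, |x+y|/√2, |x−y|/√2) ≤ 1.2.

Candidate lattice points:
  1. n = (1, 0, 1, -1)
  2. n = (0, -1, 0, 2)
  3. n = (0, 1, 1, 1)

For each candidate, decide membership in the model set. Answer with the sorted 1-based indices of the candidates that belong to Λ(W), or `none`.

3

With ζ = e^{iπ/4} the internal vectors are ζ^0,ζ^3,ζ^6,ζ^9.
#1 (1, 0, 1, -1): internal (0.292893, -1.707107); octagon support 1.707107 vs apothem 1.2 → ∉ W
#2 (0, -1, 0, 2): internal (2.121320, 0.707107); octagon support 2.121320 vs apothem 1.2 → ∉ W
#3 (0, 1, 1, 1): internal (0.000000, 0.414214); octagon support 0.414214 vs apothem 1.2 → ∈ W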